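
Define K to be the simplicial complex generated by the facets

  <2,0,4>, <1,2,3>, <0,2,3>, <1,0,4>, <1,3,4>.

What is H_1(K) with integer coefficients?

H_1 = Z.

We work with the vertex ordering 0 < 1 < 2 < 3 < 4. The simplices of K, each written with vertices in increasing order, are:

  0-simplices (5): [0], [1], [2], [3], [4]
  1-simplices (10): [0,1], [0,2], [0,3], [0,4], [1,2], [1,3], [1,4], [2,3], [2,4], [3,4]
  2-simplices (5): [0,1,4], [0,2,3], [0,2,4], [1,2,3], [1,3,4]

so the chain groups are C_0 ≅ Z^5, C_1 ≅ Z^10, C_2 ≅ Z^5.

Boundary ∂_1: C_1 → C_0 maps an edge to its endpoints' difference, ∂[p,q] = q − p. For instance
  ∂[1,2] = [2] − [1].
The 5×10 boundary matrix has rank 4 and Smith normal form diag(1,1,1,1).

Boundary ∂_2: C_2 → C_1 maps a triangle to the signed sum of its edges. For instance
  ∂[0,1,4] = [1,4] − [0,4] + [0,1],
  ∂[1,2,3] = [2,3] − [1,3] + [1,2].
The resulting 10×5 matrix has rank 5, and its Smith normal form has invariant factors (1,1,1,1,1).

Now H_k = ker ∂_k / im ∂_{k+1}, so:

  H_1: rank ker ∂_1 − rank ∂_2 = (10 − 4) − 5 = 1, and the invariant factors of ∂_2 are all 1, so H_1 ≅ Z.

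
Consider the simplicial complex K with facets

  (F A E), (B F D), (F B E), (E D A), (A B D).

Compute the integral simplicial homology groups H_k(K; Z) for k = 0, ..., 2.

Fix the vertex order A < B < D < E < F and write every simplex with vertices in increasing order. Then dim K = 2 and the simplices of K are:

  0-simplices (5): A, B, D, E, F
  1-simplices (10): AB, AD, AE, AF, BD, BE, BF, DE, DF, EF
  2-simplices (5): ABD, ADE, AEF, BDF, BEF

so the chain groups are C_0 ≅ Z^5, C_1 ≅ Z^10, C_2 ≅ Z^5.

Boundary ∂_1: C_1 → C_0 is given by ∂[p,q] = [q] − [p].
The resulting 5×10 matrix has rank 4, and its Smith normal form has invariant factors (1,1,1,1).

Boundary ∂_2: C_2 → C_1 acts by ∂[p,q,r] = [q,r] − [p,r] + [p,q]. For instance
  ∂ABD = BD − AD + AB,
  ∂BDF = DF − BF + BD.
The 10×5 boundary matrix has rank 5 and Smith normal form diag(1,1,1,1,1).

Now H_k = ker ∂_k / im ∂_{k+1}, so:

  H_0: rank C_0 − rank ∂_1 = 5 − 4 = 1, and the invariant factors of ∂_1 are all 1, so H_0 ≅ Z.
  H_1: rank ker ∂_1 − rank ∂_2 = (10 − 4) − 5 = 1, and the invariant factors of ∂_2 are all 1, so H_1 ≅ Z.
  H_2: rank ker ∂_2 − rank ∂_3 = (5 − 5) − 0 = 0, and there is no ∂_3, so H_2 ≅ 0.

(K is a triangulation of the Möbius band.)

H_0 ≅ Z,  H_1 ≅ Z,  H_2 = 0.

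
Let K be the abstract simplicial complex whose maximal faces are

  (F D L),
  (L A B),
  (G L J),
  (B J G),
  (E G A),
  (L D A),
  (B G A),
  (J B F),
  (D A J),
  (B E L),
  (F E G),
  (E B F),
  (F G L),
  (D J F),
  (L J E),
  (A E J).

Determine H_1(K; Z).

H_1 ≅ Z^2.

Order the vertices as A < B < D < E < F < G < J < L. Listing each simplex with vertices in this order, K has dimension 2 with simplices:

  0-simplices (8): A, B, D, E, F, G, J, L
  1-simplices (24): AB, AD, AE, AG, AJ, AL, BE, BF, BG, BJ, BL, DF, DJ, DL, EF, EG, EJ, EL, FG, FJ, FL, GJ, GL, JL
  2-simplices (16): ABG, ABL, ADJ, ADL, AEG, AEJ, BEF, BEL, BFJ, BGJ, DFJ, DFL, EFG, EJL, FGL, GJL

Hence C_0 ≅ Z^8, C_1 ≅ Z^24, C_2 ≅ Z^16.

Boundary ∂_1: C_1 → C_0 maps an edge to its endpoints' difference, ∂[p,q] = q − p.
As a 8×24 matrix over Z this has rank 7, with invariant factors (1,1,1,1,1,1,1).

The boundary map ∂_2: C_2 → C_1 sends each 2-simplex [p,q,r] to [q,r] − [p,r] + [p,q]. For instance
  ∂GJL = JL − GL + GJ,
  ∂ABL = BL − AL + AB.
The resulting 24×16 matrix has rank 15, and its Smith normal form has invariant factors (1,1,1,1,1,1,1,1,1,1,1,1,1,1,1).

Now H_k = ker ∂_k / im ∂_{k+1}, so:

  H_1: rank ker ∂_1 − rank ∂_2 = (24 − 7) − 15 = 2, and the invariant factors of ∂_2 are all 1, so H_1 ≅ Z^2.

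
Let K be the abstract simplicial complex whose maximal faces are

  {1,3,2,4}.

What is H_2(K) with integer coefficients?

H_2 ≅ 0.

We work with the vertex ordering 1 < 2 < 3 < 4. The simplices of K, each written with vertices in increasing order, are:

  0-simplices (4): [1], [2], [3], [4]
  1-simplices (6): [1,2], [1,3], [1,4], [2,3], [2,4], [3,4]
  2-simplices (4): [1,2,3], [1,2,4], [1,3,4], [2,3,4]
  3-simplices (1): [1,2,3,4]

Hence C_0 ≅ Z^4, C_1 ≅ Z^6, C_2 ≅ Z^4, C_3 ≅ Z^1.

∂_1: C_1 → C_0 maps an edge to its endpoints' difference, ∂[p,q] = q − p. For instance
  ∂[3,4] = [4] − [3].
The resulting 4×6 matrix has rank 3, and its Smith normal form has invariant factors (1,1,1).

Boundary ∂_2: C_2 → C_1 acts by ∂[p,q,r] = [q,r] − [p,r] + [p,q]. For instance
  ∂[2,3,4] = [3,4] − [2,4] + [2,3],
  ∂[1,2,3] = [2,3] − [1,3] + [1,2].
The 6×4 boundary matrix has rank 3 and Smith normal form diag(1,1,1).

∂_3: C_3 → C_2 sends each 3-simplex σ to the alternating sum Σ_i (−1)^i (σ with its i-th vertex removed). For instance
  ∂[1,2,3,4] = [2,3,4] − [1,3,4] + [1,2,4] − [1,2,3].
This gives a 4×1 integer matrix of rank 1; reducing to Smith normal form yields diagonal entries (1).

Computing H_k = (kernel of ∂_k) / (image of ∂_{k+1}):

  H_2: rank ker ∂_2 − rank ∂_3 = (4 − 3) − 1 = 0, and the invariant factors of ∂_3 are all 1, so H_2 = 0.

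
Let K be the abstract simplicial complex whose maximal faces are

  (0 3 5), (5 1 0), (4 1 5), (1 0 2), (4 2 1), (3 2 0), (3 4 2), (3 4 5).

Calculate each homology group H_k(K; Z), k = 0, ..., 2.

H_0 = Z,  H_1 = 0,  H_2 = Z.

We work with the vertex ordering 0 < 1 < 2 < 3 < 4 < 5. The simplices of K, each written with vertices in increasing order, are:

  0-simplices (6): [0], [1], [2], [3], [4], [5]
  1-simplices (12): [0,1], [0,2], [0,3], [0,5], [1,2], [1,4], [1,5], [2,3], [2,4], [3,4], [3,5], [4,5]
  2-simplices (8): [0,1,2], [0,1,5], [0,2,3], [0,3,5], [1,2,4], [1,4,5], [2,3,4], [3,4,5]

so the chain groups are C_0 ≅ Z^6, C_1 ≅ Z^12, C_2 ≅ Z^8.

Boundary ∂_1: C_1 → C_0 maps an edge to its endpoints' difference, ∂[p,q] = q − p.
As a 6×12 matrix over Z this has rank 5, with invariant factors (1,1,1,1,1).

The boundary map ∂_2: C_2 → C_1 sends each 2-simplex [p,q,r] to [q,r] − [p,r] + [p,q]. For instance
  ∂[0,1,2] = [1,2] − [0,2] + [0,1],
  ∂[0,3,5] = [3,5] − [0,5] + [0,3].
This gives a 12×8 integer matrix of rank 7; reducing to Smith normal form yields diagonal entries (1,1,1,1,1,1,1).

Now H_k = ker ∂_k / im ∂_{k+1}, so:

  H_0: rank C_0 − rank ∂_1 = 6 − 5 = 1, and the invariant factors of ∂_1 are all 1, so H_0 = Z.
  H_1: rank ker ∂_1 − rank ∂_2 = (12 − 5) − 7 = 0, and the invariant factors of ∂_2 are all 1, so H_1 = 0.
  H_2: rank ker ∂_2 − rank ∂_3 = (8 − 7) − 0 = 1, and there is no ∂_3, so H_2 = Z.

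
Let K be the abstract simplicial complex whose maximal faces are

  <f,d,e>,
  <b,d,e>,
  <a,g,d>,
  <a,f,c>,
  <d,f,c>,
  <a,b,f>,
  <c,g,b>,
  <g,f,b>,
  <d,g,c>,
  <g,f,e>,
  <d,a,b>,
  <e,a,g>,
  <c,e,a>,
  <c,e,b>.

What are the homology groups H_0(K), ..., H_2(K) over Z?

K has 7 vertices, 21 edges, 14 triangles.
rank ∂_0 = 0, rank ∂_1 = 6 ⇒ b_0 = 7 − 0 − 6 = 1; all invariant factors of ∂_1 are 1 so no torsion. So H_0 = Z.
rank ∂_1 = 6, rank ∂_2 = 13 ⇒ b_1 = 21 − 6 − 13 = 2; all invariant factors of ∂_2 are 1 so no torsion. So H_1 = Z^2.
rank ∂_2 = 13, rank ∂_3 = 0 ⇒ b_2 = 14 − 13 − 0 = 1. So H_2 = Z.

H_0 ≅ Z,  H_1 ≅ Z^2,  H_2 ≅ Z.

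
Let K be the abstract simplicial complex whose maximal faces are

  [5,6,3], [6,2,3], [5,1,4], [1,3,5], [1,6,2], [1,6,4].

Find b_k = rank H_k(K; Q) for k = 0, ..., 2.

b_0 = 1, b_1 = 1, b_2 = 0.

Order the vertices as 1 < 2 < 3 < 4 < 5 < 6. Listing each simplex with vertices in this order, K has dimension 2 with simplices:

  0-simplices (6): [1], [2], [3], [4], [5], [6]
  1-simplices (12): [1,2], [1,3], [1,4], [1,5], [1,6], [2,3], [2,6], [3,5], [3,6], [4,5], [4,6], [5,6]
  2-simplices (6): [1,2,6], [1,3,5], [1,4,5], [1,4,6], [2,3,6], [3,5,6]

so the chain groups are C_0 ≅ Z^6, C_1 ≅ Z^12, C_2 ≅ Z^6.

∂_1: C_1 → C_0 maps an edge to its endpoints' difference, ∂[p,q] = q − p. For instance
  ∂[4,6] = [6] − [4].
As a 6×12 matrix over Z this has rank 5, with invariant factors (1,1,1,1,1).

The boundary map ∂_2: C_2 → C_1 sends each 2-simplex [p,q,r] to [q,r] − [p,r] + [p,q]. For instance
  ∂[1,4,6] = [4,6] − [1,6] + [1,4],
  ∂[1,3,5] = [3,5] − [1,5] + [1,3].
As a 12×6 matrix over Z this has rank 6, with invariant factors (1,1,1,1,1,1).

From H_k ≅ ker(∂_k) / im(∂_{k+1}) we obtain:

  H_0: rank C_0 − rank ∂_1 = 6 − 5 = 1, and the invariant factors of ∂_1 are all 1, so H_0 = Z.
  H_1: rank ker ∂_1 − rank ∂_2 = (12 − 5) − 6 = 1, and the invariant factors of ∂_2 are all 1, so H_1 = Z.
  H_2: rank ker ∂_2 − rank ∂_3 = (6 − 6) − 0 = 0, and there is no ∂_3, so H_2 = 0.

Hence the Betti numbers are b_0 = 1, b_1 = 1, b_2 = 0.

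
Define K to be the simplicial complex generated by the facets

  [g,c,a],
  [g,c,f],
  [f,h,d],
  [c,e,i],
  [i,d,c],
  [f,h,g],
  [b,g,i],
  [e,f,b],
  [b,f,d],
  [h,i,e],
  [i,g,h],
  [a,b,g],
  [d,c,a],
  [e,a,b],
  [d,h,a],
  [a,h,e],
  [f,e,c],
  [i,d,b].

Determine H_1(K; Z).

We work with the vertex ordering a < b < c < d < e < f < g < h < i. The simplices of K, each written with vertices in increasing order, are:

  0-simplices (9): a, b, c, d, e, f, g, h, i
  1-simplices (27): ab, ac, ad, ae, ag, ah, bd, be, bf, bg, bi, cd, ce, cf, cg, ci, df, dh, di, ef, eh, ei, fg, fh, gh, gi, hi
  2-simplices (18): abe, abg, acd, acg, adh, aeh, bdf, bdi, bef, bgi, cdi, cef, cei, cfg, dfh, ehi, fgh, ghi

giving chain groups C_0 ≅ Z^9, C_1 ≅ Z^27, C_2 ≅ Z^18.

Boundary ∂_1: C_1 → C_0 is given by ∂[p,q] = [q] − [p].
As a 9×27 matrix over Z this has rank 8, with invariant factors (1,1,1,1,1,1,1,1).

Boundary ∂_2: C_2 → C_1 acts by ∂[p,q,r] = [q,r] − [p,r] + [p,q]. For instance
  ∂acg = cg − ag + ac,
  ∂acd = cd − ad + ac.
The 27×18 boundary matrix has rank 17 and Smith normal form diag(1,1,1,1,1,1,1,1,1,1,1,1,1,1,1,1,1).

Computing H_k = (kernel of ∂_k) / (image of ∂_{k+1}):

  H_1: rank ker ∂_1 − rank ∂_2 = (27 − 8) − 17 = 2, and the invariant factors of ∂_2 are all 1, so H_1 = Z^2.

H_1 ≅ Z^2.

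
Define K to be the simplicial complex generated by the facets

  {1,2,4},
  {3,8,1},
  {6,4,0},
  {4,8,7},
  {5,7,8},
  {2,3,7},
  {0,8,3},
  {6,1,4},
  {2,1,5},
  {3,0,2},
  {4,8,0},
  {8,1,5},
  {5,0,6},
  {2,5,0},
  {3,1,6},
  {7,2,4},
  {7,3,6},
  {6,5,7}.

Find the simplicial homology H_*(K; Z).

Take the total order 0 < 1 < 2 < 3 < 4 < 5 < 6 < 7 < 8 on the vertex set. Then K (dimension 2) consists of the simplices:

  0-simplices (9): [0], [1], [2], [3], [4], [5], [6], [7], [8]
  1-simplices (27): (27 of them)
  2-simplices (18): [0,2,3], [0,2,5], [0,3,8], [0,4,6], [0,4,8], [0,5,6], [1,2,4], [1,2,5], [1,3,6], [1,3,8], [1,4,6], [1,5,8], [2,3,7], [2,4,7], [3,6,7], [4,7,8], [5,6,7], [5,7,8]

so the chain groups are C_0 ≅ Z^9, C_1 ≅ Z^27, C_2 ≅ Z^18.

Boundary ∂_1: C_1 → C_0 maps an edge to its endpoints' difference, ∂[p,q] = q − p.
The 9×27 boundary matrix has rank 8 and Smith normal form diag(1,1,1,1,1,1,1,1).

Boundary ∂_2: C_2 → C_1 sends each 2-simplex [p,q,r] to [q,r] − [p,r] + [p,q]. For instance
  ∂[0,2,5] = [2,5] − [0,5] + [0,2],
  ∂[1,2,5] = [2,5] − [1,5] + [1,2].
This gives a 27×18 integer matrix of rank 17; reducing to Smith normal form yields diagonal entries (1,1,1,1,1,1,1,1,1,1,1,1,1,1,1,1,1).

From H_k ≅ ker(∂_k) / im(∂_{k+1}) we obtain:

  H_0: rank C_0 − rank ∂_1 = 9 − 8 = 1, and the invariant factors of ∂_1 are all 1, so H_0 ≅ Z.
  H_1: rank ker ∂_1 − rank ∂_2 = (27 − 8) − 17 = 2, and the invariant factors of ∂_2 are all 1, so H_1 ≅ Z^2.
  H_2: rank ker ∂_2 − rank ∂_3 = (18 − 17) − 0 = 1, and there is no ∂_3, so H_2 ≅ Z.

As a check, the Euler characteristic is 9 − 27 + 18 = 0, which agrees with 1 − 2 + 1 = 0.

H_0 = Z,  H_1 = Z^2,  H_2 = Z.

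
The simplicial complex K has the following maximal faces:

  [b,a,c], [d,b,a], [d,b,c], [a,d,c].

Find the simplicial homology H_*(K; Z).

Fix the vertex order a < b < c < d and write every simplex with vertices in increasing order. Then dim K = 2 and the simplices of K are:

  0-simplices (4): a, b, c, d
  1-simplices (6): ab, ac, ad, bc, bd, cd
  2-simplices (4): abc, abd, acd, bcd

so the chain groups are C_0 ≅ Z^4, C_1 ≅ Z^6, C_2 ≅ Z^4.

The boundary map ∂_1: C_1 → C_0 maps an edge to its endpoints' difference, ∂[p,q] = q − p. For instance
  ∂bd = d − b.
The resulting 4×6 matrix has rank 3, and its Smith normal form has invariant factors (1,1,1).

Boundary ∂_2: C_2 → C_1 sends each 2-simplex [p,q,r] to [q,r] − [p,r] + [p,q]. For instance
  ∂abc = bc − ac + ab,
  ∂abd = bd − ad + ab.
This gives a 6×4 integer matrix of rank 3; reducing to Smith normal form yields diagonal entries (1,1,1).

From H_k ≅ ker(∂_k) / im(∂_{k+1}) we obtain:

  H_0: rank C_0 − rank ∂_1 = 4 − 3 = 1, and the invariant factors of ∂_1 are all 1, so H_0 = Z.
  H_1: rank ker ∂_1 − rank ∂_2 = (6 − 3) − 3 = 0, and the invariant factors of ∂_2 are all 1, so H_1 = 0.
  H_2: rank ker ∂_2 − rank ∂_3 = (4 − 3) − 0 = 1, and there is no ∂_3, so H_2 = Z.

As a check, the Euler characteristic is 4 − 6 + 4 = 2, which agrees with 1 − 0 + 1 = 2.

H_0 = Z,  H_1 = 0,  H_2 = Z.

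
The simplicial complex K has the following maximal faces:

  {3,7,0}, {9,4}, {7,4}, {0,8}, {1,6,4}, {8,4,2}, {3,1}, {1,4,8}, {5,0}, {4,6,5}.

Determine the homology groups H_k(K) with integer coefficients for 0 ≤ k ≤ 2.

Take the total order 0 < 1 < 2 < 3 < 4 < 5 < 6 < 7 < 8 < 9 on the vertex set. Then K (dimension 2) consists of the simplices:

  0-simplices (10): [0], [1], [2], [3], [4], [5], [6], [7], [8], [9]
  1-simplices (17): [0,3], [0,5], [0,7], [0,8], [1,3], [1,4], [1,6], [1,8], [2,4], [2,8], [3,7], [4,5], [4,6], [4,7], [4,8], [4,9], [5,6]
  2-simplices (5): [0,3,7], [1,4,6], [1,4,8], [2,4,8], [4,5,6]

giving chain groups C_0 ≅ Z^10, C_1 ≅ Z^17, C_2 ≅ Z^5.

∂_1: C_1 → C_0 sends each edge [p,q] (with p < q) to q − p. For instance
  ∂[0,7] = [7] − [0].
The 10×17 boundary matrix has rank 9 and Smith normal form diag(1,1,1,1,1,1,1,1,1).

∂_2: C_2 → C_1 acts by ∂[p,q,r] = [q,r] − [p,r] + [p,q]. For instance
  ∂[4,5,6] = [5,6] − [4,6] + [4,5],
  ∂[2,4,8] = [4,8] − [2,8] + [2,4].
As a 17×5 matrix over Z this has rank 5, with invariant factors (1,1,1,1,1).

Computing H_k = (kernel of ∂_k) / (image of ∂_{k+1}):

  H_0: rank C_0 − rank ∂_1 = 10 − 9 = 1, and the invariant factors of ∂_1 are all 1, so H_0 ≅ Z.
  H_1: rank ker ∂_1 − rank ∂_2 = (17 − 9) − 5 = 3, and the invariant factors of ∂_2 are all 1, so H_1 ≅ Z^3.
  H_2: rank ker ∂_2 − rank ∂_3 = (5 − 5) − 0 = 0, and there is no ∂_3, so H_2 ≅ 0.

H_0 = Z,  H_1 = Z^3,  H_2 = 0.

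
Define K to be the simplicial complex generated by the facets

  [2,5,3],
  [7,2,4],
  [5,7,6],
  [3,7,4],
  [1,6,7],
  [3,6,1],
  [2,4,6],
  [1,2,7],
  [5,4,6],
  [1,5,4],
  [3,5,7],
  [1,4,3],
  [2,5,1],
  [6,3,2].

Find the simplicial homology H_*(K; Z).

H_0 = Z,  H_1 = Z^2,  H_2 = Z.

Order the vertices as 1 < 2 < 3 < 4 < 5 < 6 < 7. Listing each simplex with vertices in this order, K has dimension 2 with simplices:

  0-simplices (7): [1], [2], [3], [4], [5], [6], [7]
  1-simplices (21): [1,2], [1,3], [1,4], [1,5], [1,6], [1,7], [2,3], [2,4], [2,5], [2,6], [2,7], [3,4], [3,5], [3,6], [3,7], [4,5], [4,6], [4,7], [5,6], [5,7], [6,7]
  2-simplices (14): [1,2,5], [1,2,7], [1,3,4], [1,3,6], [1,4,5], [1,6,7], [2,3,5], [2,3,6], [2,4,6], [2,4,7], [3,4,7], [3,5,7], [4,5,6], [5,6,7]

giving chain groups C_0 ≅ Z^7, C_1 ≅ Z^21, C_2 ≅ Z^14.

∂_1: C_1 → C_0 is given by ∂[p,q] = [q] − [p]. For instance
  ∂[1,6] = [6] − [1].
The resulting 7×21 matrix has rank 6, and its Smith normal form has invariant factors (1,1,1,1,1,1).

∂_2: C_2 → C_1 sends each 2-simplex [p,q,r] to [q,r] − [p,r] + [p,q]. For instance
  ∂[4,5,6] = [5,6] − [4,6] + [4,5],
  ∂[5,6,7] = [6,7] − [5,7] + [5,6].
This gives a 21×14 integer matrix of rank 13; reducing to Smith normal form yields diagonal entries (1,1,1,1,1,1,1,1,1,1,1,1,1).

Reading off H_k = ker ∂_k / im ∂_{k+1}:

  H_0: rank C_0 − rank ∂_1 = 7 − 6 = 1, and the invariant factors of ∂_1 are all 1, so H_0 ≅ Z.
  H_1: rank ker ∂_1 − rank ∂_2 = (21 − 6) − 13 = 2, and the invariant factors of ∂_2 are all 1, so H_1 ≅ Z^2.
  H_2: rank ker ∂_2 − rank ∂_3 = (14 − 13) − 0 = 1, and there is no ∂_3, so H_2 ≅ Z.

As a check, the Euler characteristic is 7 − 21 + 14 = 0, which agrees with 1 − 2 + 1 = 0.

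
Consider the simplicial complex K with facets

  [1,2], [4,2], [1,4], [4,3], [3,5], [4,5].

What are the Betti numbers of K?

b_0 = 1, b_1 = 2.

We work with the vertex ordering 1 < 2 < 3 < 4 < 5. The simplices of K, each written with vertices in increasing order, are:

  0-simplices (5): [1], [2], [3], [4], [5]
  1-simplices (6): [1,2], [1,4], [2,4], [3,4], [3,5], [4,5]

giving chain groups C_0 ≅ Z^5, C_1 ≅ Z^6.

∂_1: C_1 → C_0 maps an edge to its endpoints' difference, ∂[p,q] = q − p.
The 5×6 boundary matrix has rank 4 and Smith normal form diag(1,1,1,1).

Reading off H_k = ker ∂_k / im ∂_{k+1}:

  H_0: rank C_0 − rank ∂_1 = 5 − 4 = 1, and the invariant factors of ∂_1 are all 1, so H_0 = Z.
  H_1: rank ker ∂_1 − rank ∂_2 = (6 − 4) − 0 = 2, and there is no ∂_2, so H_1 = Z^2.

As a check, the Euler characteristic is 5 − 6 = -1, which agrees with 1 − 2 = -1.

Hence the Betti numbers are b_0 = 1, b_1 = 2.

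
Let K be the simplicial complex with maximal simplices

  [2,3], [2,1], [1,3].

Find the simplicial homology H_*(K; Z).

We work with the vertex ordering 1 < 2 < 3. The simplices of K, each written with vertices in increasing order, are:

  0-simplices (3): [1], [2], [3]
  1-simplices (3): [1,2], [1,3], [2,3]

so the chain groups are C_0 ≅ Z^3, C_1 ≅ Z^3.

∂_1: C_1 → C_0 maps an edge to its endpoints' difference, ∂[p,q] = q − p.
The resulting 3×3 matrix has rank 2, and its Smith normal form has invariant factors (1,1).

Now H_k = ker ∂_k / im ∂_{k+1}, so:

  H_0: rank C_0 − rank ∂_1 = 3 − 2 = 1, and the invariant factors of ∂_1 are all 1, so H_0 ≅ Z.
  H_1: rank ker ∂_1 − rank ∂_2 = (3 − 2) − 0 = 1, and there is no ∂_2, so H_1 ≅ Z.

H_0 ≅ Z,  H_1 ≅ Z.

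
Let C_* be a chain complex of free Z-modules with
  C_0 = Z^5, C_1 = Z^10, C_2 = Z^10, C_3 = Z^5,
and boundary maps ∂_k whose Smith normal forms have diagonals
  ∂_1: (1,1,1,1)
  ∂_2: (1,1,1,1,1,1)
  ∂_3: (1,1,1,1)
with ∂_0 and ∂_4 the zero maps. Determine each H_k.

H_0: b_0 = 5 − 0 − 4 = 1; torsion from ∂_1 factors > 1: none. So H_0 = Z.
H_1: b_1 = 10 − 4 − 6 = 0; torsion from ∂_2 factors > 1: none. So H_1 = 0.
H_2: b_2 = 10 − 6 − 4 = 0; torsion from ∂_3 factors > 1: none. So H_2 = 0.
H_3: b_3 = 5 − 4 − 0 = 1; torsion from ∂_4 factors > 1: none. So H_3 = Z.

H_0 = Z,  H_1 = 0,  H_2 = 0,  H_3 = Z.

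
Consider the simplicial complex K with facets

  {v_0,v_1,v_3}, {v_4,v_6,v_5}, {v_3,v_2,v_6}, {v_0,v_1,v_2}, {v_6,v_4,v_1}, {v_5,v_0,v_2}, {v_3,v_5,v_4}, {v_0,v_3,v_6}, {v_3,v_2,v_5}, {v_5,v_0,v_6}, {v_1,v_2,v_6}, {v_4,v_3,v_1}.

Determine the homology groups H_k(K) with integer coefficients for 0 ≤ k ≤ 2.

Order the vertices as v_0 < v_1 < v_2 < v_3 < v_4 < v_5 < v_6. Listing each simplex with vertices in this order, K has dimension 2 with simplices:

  0-simplices (7): [v_0], [v_1], [v_2], [v_3], [v_4], [v_5], [v_6]
  1-simplices (18): (18 of them)
  2-simplices (12): (12 of them)

Hence C_0 ≅ Z^7, C_1 ≅ Z^18, C_2 ≅ Z^12.

The boundary map ∂_1: C_1 → C_0 sends each edge [p,q] (with p < q) to q − p. For instance
  ∂[v_5,v_6] = [v_6] − [v_5].
This gives a 7×18 integer matrix of rank 6; reducing to Smith normal form yields diagonal entries (1,1,1,1,1,1).

∂_2: C_2 → C_1 acts by ∂[p,q,r] = [q,r] − [p,r] + [p,q]. For instance
  ∂[v_1,v_4,v_6] = [v_4,v_6] − [v_1,v_6] + [v_1,v_4],
  ∂[v_0,v_1,v_2] = [v_1,v_2] − [v_0,v_2] + [v_0,v_1].
The 18×12 boundary matrix has rank 12 and Smith normal form diag(1,1,1,1,1,1,1,1,1,1,1,2).

Reading off H_k = ker ∂_k / im ∂_{k+1}:

  H_0: rank C_0 − rank ∂_1 = 7 − 6 = 1, and the invariant factors of ∂_1 are all 1, so H_0 = Z.
  H_1: rank ker ∂_1 − rank ∂_2 = (18 − 6) − 12 = 0, and ∂_2 has invariant factor 2 > 1, so H_1 = Z_2.
  H_2: rank ker ∂_2 − rank ∂_3 = (12 − 12) − 0 = 0, and there is no ∂_3, so H_2 = 0.

As a check, the Euler characteristic is 7 − 18 + 12 = 1, which agrees with 1 − 0 + 0 = 1.
(K is a triangulation of the real projective plane RP^2.)

H_0 = Z,  H_1 = Z_2,  H_2 = 0.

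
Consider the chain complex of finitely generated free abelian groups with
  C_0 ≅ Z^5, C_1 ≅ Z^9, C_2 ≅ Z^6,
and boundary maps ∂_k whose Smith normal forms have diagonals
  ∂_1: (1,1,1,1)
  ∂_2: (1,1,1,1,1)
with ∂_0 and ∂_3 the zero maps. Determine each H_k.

H_0 ≅ Z,  H_1 = 0,  H_2 ≅ Z.

H_0: b_0 = 5 − 0 − 4 = 1; torsion from ∂_1 factors > 1: none. So H_0 ≅ Z.
H_1: b_1 = 9 − 4 − 5 = 0; torsion from ∂_2 factors > 1: none. So H_1 ≅ 0.
H_2: b_2 = 6 − 5 − 0 = 1; torsion from ∂_3 factors > 1: none. So H_2 ≅ Z.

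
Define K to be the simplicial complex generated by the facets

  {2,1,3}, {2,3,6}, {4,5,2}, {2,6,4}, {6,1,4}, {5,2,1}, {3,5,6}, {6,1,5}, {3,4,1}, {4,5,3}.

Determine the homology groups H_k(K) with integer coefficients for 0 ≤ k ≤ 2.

H_0 ≅ Z,  H_1 ≅ Z_2,  H_2 = 0.

Order the vertices as 1 < 2 < 3 < 4 < 5 < 6. Listing each simplex with vertices in this order, K has dimension 2 with simplices:

  0-simplices (6): [1], [2], [3], [4], [5], [6]
  1-simplices (15): [1,2], [1,3], [1,4], [1,5], [1,6], [2,3], [2,4], [2,5], [2,6], [3,4], [3,5], [3,6], [4,5], [4,6], [5,6]
  2-simplices (10): [1,2,3], [1,2,5], [1,3,4], [1,4,6], [1,5,6], [2,3,6], [2,4,5], [2,4,6], [3,4,5], [3,5,6]

giving chain groups C_0 ≅ Z^6, C_1 ≅ Z^15, C_2 ≅ Z^10.

Boundary ∂_1: C_1 → C_0 sends each edge [p,q] (with p < q) to q − p. For instance
  ∂[1,2] = [2] − [1].
The 6×15 boundary matrix has rank 5 and Smith normal form diag(1,1,1,1,1).

Boundary ∂_2: C_2 → C_1 acts by ∂[p,q,r] = [q,r] − [p,r] + [p,q]. For instance
  ∂[1,3,4] = [3,4] − [1,4] + [1,3],
  ∂[3,4,5] = [4,5] − [3,5] + [3,4].
The resulting 15×10 matrix has rank 10, and its Smith normal form has invariant factors (1,1,1,1,1,1,1,1,1,2).

From H_k ≅ ker(∂_k) / im(∂_{k+1}) we obtain:

  H_0: rank C_0 − rank ∂_1 = 6 − 5 = 1, and the invariant factors of ∂_1 are all 1, so H_0 = Z.
  H_1: rank ker ∂_1 − rank ∂_2 = (15 − 5) − 10 = 0, and ∂_2 has invariant factor 2 > 1, so H_1 = Z_2.
  H_2: rank ker ∂_2 − rank ∂_3 = (10 − 10) − 0 = 0, and there is no ∂_3, so H_2 = 0.

As a check, the Euler characteristic is 6 − 15 + 10 = 1, which agrees with 1 − 0 + 0 = 1.
(K is a triangulation of the real projective plane RP^2.)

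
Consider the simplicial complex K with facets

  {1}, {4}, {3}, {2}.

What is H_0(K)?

H_0 ≅ Z^4.

We work with the vertex ordering 1 < 2 < 3 < 4. The simplices of K, each written with vertices in increasing order, are:

  0-simplices (4): [1], [2], [3], [4]

giving chain groups C_0 ≅ Z^4.

Now H_k = ker ∂_k / im ∂_{k+1}, so:

  H_0: rank C_0 − rank ∂_1 = 4 − 0 = 4, and there is no ∂_1, so H_0 ≅ Z^4.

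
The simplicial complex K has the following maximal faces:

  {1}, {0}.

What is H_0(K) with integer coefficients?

H_0 ≅ Z^2.

Order the vertices as 0 < 1. Listing each simplex with vertices in this order, K has dimension 0 with simplices:

  0-simplices (2): [0], [1]

so the chain groups are C_0 ≅ Z^2.

Now H_k = ker ∂_k / im ∂_{k+1}, so:

  H_0: rank C_0 − rank ∂_1 = 2 − 0 = 2, and there is no ∂_1, so H_0 ≅ Z^2.

(K is a triangulation of a set of 2 points.)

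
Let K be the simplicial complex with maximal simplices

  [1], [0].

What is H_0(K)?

Take the total order 0 < 1 on the vertex set. Then K (dimension 0) consists of the simplices:

  0-simplices (2): [0], [1]

so the chain groups are C_0 ≅ Z^2.

Computing H_k = (kernel of ∂_k) / (image of ∂_{k+1}):

  H_0: rank C_0 − rank ∂_1 = 2 − 0 = 2, and there is no ∂_1, so H_0 = Z^2.

H_0 ≅ Z^2.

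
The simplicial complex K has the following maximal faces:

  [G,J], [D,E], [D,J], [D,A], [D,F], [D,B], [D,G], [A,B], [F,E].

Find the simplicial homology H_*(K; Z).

We work with the vertex ordering A < B < D < E < F < G < J. The simplices of K, each written with vertices in increasing order, are:

  0-simplices (7): A, B, D, E, F, G, J
  1-simplices (9): AB, AD, BD, DE, DF, DG, DJ, EF, GJ

so the chain groups are C_0 ≅ Z^7, C_1 ≅ Z^9.

The boundary map ∂_1: C_1 → C_0 maps an edge to its endpoints' difference, ∂[p,q] = q − p. For instance
  ∂EF = F − E.
This gives a 7×9 integer matrix of rank 6; reducing to Smith normal form yields diagonal entries (1,1,1,1,1,1).

Reading off H_k = ker ∂_k / im ∂_{k+1}:

  H_0: rank C_0 − rank ∂_1 = 7 − 6 = 1, and the invariant factors of ∂_1 are all 1, so H_0 ≅ Z.
  H_1: rank ker ∂_1 − rank ∂_2 = (9 − 6) − 0 = 3, and there is no ∂_2, so H_1 ≅ Z^3.

As a check, the Euler characteristic is 7 − 9 = -2, which agrees with 1 − 3 = -2.
(K is a triangulation of a wedge of 3 circles.)

H_0 = Z,  H_1 = Z^3.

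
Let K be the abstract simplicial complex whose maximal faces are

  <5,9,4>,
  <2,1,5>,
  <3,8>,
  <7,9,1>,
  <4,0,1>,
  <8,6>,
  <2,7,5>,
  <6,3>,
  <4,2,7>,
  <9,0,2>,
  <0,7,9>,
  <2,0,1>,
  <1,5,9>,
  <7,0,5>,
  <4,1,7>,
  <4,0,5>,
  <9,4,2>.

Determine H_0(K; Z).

H_0 ≅ Z^2.

Take the total order 0 < 1 < 2 < 3 < 4 < 5 < 6 < 7 < 8 < 9 on the vertex set. Then K (dimension 2) consists of the simplices:

  0-simplices (10): [0], [1], [2], [3], [4], [5], [6], [7], [8], [9]
  1-simplices (24): (24 of them)
  2-simplices (14): [0,1,2], [0,1,4], [0,2,9], [0,4,5], [0,5,7], [0,7,9], [1,2,5], [1,4,7], [1,5,9], [1,7,9], [2,4,7], [2,4,9], [2,5,7], [4,5,9]

Hence C_0 ≅ Z^10, C_1 ≅ Z^24, C_2 ≅ Z^14.

∂_1: C_1 → C_0 maps an edge to its endpoints' difference, ∂[p,q] = q − p.
As a 10×24 matrix over Z this has rank 8, with invariant factors (1,1,1,1,1,1,1,1).

Boundary ∂_2: C_2 → C_1 acts by ∂[p,q,r] = [q,r] − [p,r] + [p,q]. For instance
  ∂[0,2,9] = [2,9] − [0,9] + [0,2],
  ∂[1,2,5] = [2,5] − [1,5] + [1,2].
This gives a 24×14 integer matrix of rank 13; reducing to Smith normal form yields diagonal entries (1,1,1,1,1,1,1,1,1,1,1,1,1).

From H_k ≅ ker(∂_k) / im(∂_{k+1}) we obtain:

  H_0: rank C_0 − rank ∂_1 = 10 − 8 = 2, and the invariant factors of ∂_1 are all 1, so H_0 = Z^2.

(K is a triangulation of the disjoint union of the torus T^2 and the circle S^1.)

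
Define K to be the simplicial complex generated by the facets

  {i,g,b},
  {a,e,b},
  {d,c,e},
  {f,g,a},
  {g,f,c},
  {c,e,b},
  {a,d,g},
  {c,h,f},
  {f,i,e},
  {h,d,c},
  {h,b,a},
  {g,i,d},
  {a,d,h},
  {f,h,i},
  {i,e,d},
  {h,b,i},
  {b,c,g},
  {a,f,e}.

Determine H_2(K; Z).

Order the vertices as a < b < c < d < e < f < g < h < i. Listing each simplex with vertices in this order, K has dimension 2 with simplices:

  0-simplices (9): a, b, c, d, e, f, g, h, i
  1-simplices (27): ab, ad, ae, af, ag, ah, bc, be, bg, bh, bi, cd, ce, cf, cg, ch, de, dg, dh, di, ef, ei, fg, fh, fi, gi, hi
  2-simplices (18): abe, abh, adg, adh, aef, afg, bce, bcg, bgi, bhi, cde, cdh, cfg, cfh, dei, dgi, efi, fhi

giving chain groups C_0 ≅ Z^9, C_1 ≅ Z^27, C_2 ≅ Z^18.

∂_1: C_1 → C_0 is given by ∂[p,q] = [q] − [p]. For instance
  ∂dh = h − d.
As a 9×27 matrix over Z this has rank 8, with invariant factors (1,1,1,1,1,1,1,1).

Boundary ∂_2: C_2 → C_1 maps a triangle to the signed sum of its edges. For instance
  ∂cdh = dh − ch + cd,
  ∂adg = dg − ag + ad.
The 27×18 boundary matrix has rank 17 and Smith normal form diag(1,1,1,1,1,1,1,1,1,1,1,1,1,1,1,1,1).

Now H_k = ker ∂_k / im ∂_{k+1}, so:

  H_2: rank ker ∂_2 − rank ∂_3 = (18 − 17) − 0 = 1, and there is no ∂_3, so H_2 = Z.

H_2 ≅ Z.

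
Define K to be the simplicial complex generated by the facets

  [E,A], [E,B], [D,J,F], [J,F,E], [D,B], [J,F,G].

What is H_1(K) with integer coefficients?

K has 7 vertices, 10 edges, 3 triangles.
rank ∂_1 = 6, rank ∂_2 = 3 ⇒ b_1 = 10 − 6 − 3 = 1; all invariant factors of ∂_2 are 1 so no torsion. So H_1 = Z.

H_1 = Z.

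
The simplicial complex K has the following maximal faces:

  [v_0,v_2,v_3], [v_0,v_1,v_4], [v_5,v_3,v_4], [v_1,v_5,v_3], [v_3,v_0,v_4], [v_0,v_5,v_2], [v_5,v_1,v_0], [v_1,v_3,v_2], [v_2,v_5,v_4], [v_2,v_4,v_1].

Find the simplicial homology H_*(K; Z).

H_0 = Z,  H_1 = Z/2,  H_2 = 0.

Order the vertices as v_0 < v_1 < v_2 < v_3 < v_4 < v_5. Listing each simplex with vertices in this order, K has dimension 2 with simplices:

  0-simplices (6): [v_0], [v_1], [v_2], [v_3], [v_4], [v_5]
  1-simplices (15): (15 of them)
  2-simplices (10): [v_0,v_1,v_4], [v_0,v_1,v_5], [v_0,v_2,v_3], [v_0,v_2,v_5], [v_0,v_3,v_4], [v_1,v_2,v_3], [v_1,v_2,v_4], [v_1,v_3,v_5], [v_2,v_4,v_5], [v_3,v_4,v_5]

so the chain groups are C_0 ≅ Z^6, C_1 ≅ Z^15, C_2 ≅ Z^10.

Boundary ∂_1: C_1 → C_0 is given by ∂[p,q] = [q] − [p]. For instance
  ∂[v_4,v_5] = [v_5] − [v_4].
This gives a 6×15 integer matrix of rank 5; reducing to Smith normal form yields diagonal entries (1,1,1,1,1).

The boundary map ∂_2: C_2 → C_1 maps a triangle to the signed sum of its edges. For instance
  ∂[v_0,v_1,v_5] = [v_1,v_5] − [v_0,v_5] + [v_0,v_1],
  ∂[v_1,v_2,v_4] = [v_2,v_4] − [v_1,v_4] + [v_1,v_2].
The 15×10 boundary matrix has rank 10 and Smith normal form diag(1,1,1,1,1,1,1,1,1,2).

Reading off H_k = ker ∂_k / im ∂_{k+1}:

  H_0: rank C_0 − rank ∂_1 = 6 − 5 = 1, and the invariant factors of ∂_1 are all 1, so H_0 = Z.
  H_1: rank ker ∂_1 − rank ∂_2 = (15 − 5) − 10 = 0, and ∂_2 has invariant factor 2 > 1, so H_1 = Z/2.
  H_2: rank ker ∂_2 − rank ∂_3 = (10 − 10) − 0 = 0, and there is no ∂_3, so H_2 = 0.

(K is a triangulation of the real projective plane RP^2.)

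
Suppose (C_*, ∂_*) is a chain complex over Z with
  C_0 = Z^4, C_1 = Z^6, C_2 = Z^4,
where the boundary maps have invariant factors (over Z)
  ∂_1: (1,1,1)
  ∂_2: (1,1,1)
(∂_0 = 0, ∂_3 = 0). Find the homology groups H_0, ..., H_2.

H_0 = Z,  H_1 = 0,  H_2 = Z.

H_0: b_0 = 4 − 0 − 3 = 1; torsion from ∂_1 factors > 1: none. So H_0 = Z.
H_1: b_1 = 6 − 3 − 3 = 0; torsion from ∂_2 factors > 1: none. So H_1 = 0.
H_2: b_2 = 4 − 3 − 0 = 1; torsion from ∂_3 factors > 1: none. So H_2 = Z.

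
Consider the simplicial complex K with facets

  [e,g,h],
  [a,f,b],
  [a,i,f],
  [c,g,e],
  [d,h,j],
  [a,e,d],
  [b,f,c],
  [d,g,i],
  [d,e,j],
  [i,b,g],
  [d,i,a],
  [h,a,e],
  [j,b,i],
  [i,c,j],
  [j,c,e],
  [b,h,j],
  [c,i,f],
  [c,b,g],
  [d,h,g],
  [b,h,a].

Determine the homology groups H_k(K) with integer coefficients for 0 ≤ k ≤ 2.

Take the total order a < b < c < d < e < f < g < h < i < j on the vertex set. Then K (dimension 2) consists of the simplices:

  0-simplices (10): a, b, c, d, e, f, g, h, i, j
  1-simplices (30): ab, ad, ae, af, ah, ai, bc, bf, bg, bh, bi, bj, ce, cf, cg, ci, cj, de, dg, dh, di, dj, eg, eh, ej, fi, gh, gi, hj, ij
  2-simplices (20): abf, abh, ade, adi, aeh, afi, bcf, bcg, bgi, bhj, bij, ceg, cej, cfi, cij, dej, dgh, dgi, dhj, egh

Hence C_0 ≅ Z^10, C_1 ≅ Z^30, C_2 ≅ Z^20.

The boundary map ∂_1: C_1 → C_0 maps an edge to its endpoints' difference, ∂[p,q] = q − p. For instance
  ∂cg = g − c.
This gives a 10×30 integer matrix of rank 9; reducing to Smith normal form yields diagonal entries (1,1,1,1,1,1,1,1,1).

Boundary ∂_2: C_2 → C_1 acts by ∂[p,q,r] = [q,r] − [p,r] + [p,q]. For instance
  ∂dgi = gi − di + dg,
  ∂abh = bh − ah + ab.
The 30×20 boundary matrix has rank 20 and Smith normal form diag(1,1,1,1,1,1,1,1,1,1,1,1,1,1,1,1,1,1,1,2).

Reading off H_k = ker ∂_k / im ∂_{k+1}:

  H_0: rank C_0 − rank ∂_1 = 10 − 9 = 1, and the invariant factors of ∂_1 are all 1, so H_0 = Z.
  H_1: rank ker ∂_1 − rank ∂_2 = (30 − 9) − 20 = 1, and ∂_2 has invariant factor 2 > 1, so H_1 = Z ⊕ Z/2.
  H_2: rank ker ∂_2 − rank ∂_3 = (20 − 20) − 0 = 0, and there is no ∂_3, so H_2 = 0.

As a check, the Euler characteristic is 10 − 30 + 20 = 0, which agrees with 1 − 1 + 0 = 0.

H_0 ≅ Z,  H_1 ≅ Z ⊕ Z/2,  H_2 = 0.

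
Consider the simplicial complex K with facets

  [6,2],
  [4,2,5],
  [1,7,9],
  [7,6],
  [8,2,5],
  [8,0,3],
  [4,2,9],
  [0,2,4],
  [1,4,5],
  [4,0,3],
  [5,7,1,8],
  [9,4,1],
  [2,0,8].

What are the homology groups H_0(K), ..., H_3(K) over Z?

H_0 = Z,  H_1 = Z,  H_2 = 0,  H_3 = 0.

We work with the vertex ordering 0 < 1 < 2 < 3 < 4 < 5 < 6 < 7 < 8 < 9. The simplices of K, each written with vertices in increasing order, are:

  0-simplices (10): [0], [1], [2], [3], [4], [5], [6], [7], [8], [9]
  1-simplices (23): [0,2], [0,3], [0,4], [0,8], [1,4], [1,5], [1,7], [1,8], [1,9], [2,4], [2,5], [2,6], [2,8], [2,9], [3,4], [3,8], [4,5], [4,9], [5,7], [5,8], [6,7], [7,8], [7,9]
  2-simplices (14): [0,2,4], [0,2,8], [0,3,4], [0,3,8], [1,4,5], [1,4,9], [1,5,7], [1,5,8], [1,7,8], [1,7,9], [2,4,5], [2,4,9], [2,5,8], [5,7,8]
  3-simplices (1): [1,5,7,8]

so the chain groups are C_0 ≅ Z^10, C_1 ≅ Z^23, C_2 ≅ Z^14, C_3 ≅ Z^1.

The boundary map ∂_1: C_1 → C_0 sends each edge [p,q] (with p < q) to q − p.
This gives a 10×23 integer matrix of rank 9; reducing to Smith normal form yields diagonal entries (1,1,1,1,1,1,1,1,1).

The boundary map ∂_2: C_2 → C_1 maps a triangle to the signed sum of its edges. For instance
  ∂[1,5,8] = [5,8] − [1,8] + [1,5],
  ∂[0,3,4] = [3,4] − [0,4] + [0,3].
As a 23×14 matrix over Z this has rank 13, with invariant factors (1,1,1,1,1,1,1,1,1,1,1,1,1).

The boundary map ∂_3: C_3 → C_2 sends each 3-simplex σ to the alternating sum Σ_i (−1)^i (σ with its i-th vertex removed). For instance
  ∂[1,5,7,8] = [5,7,8] − [1,7,8] + [1,5,8] − [1,5,7].
The resulting 14×1 matrix has rank 1, and its Smith normal form has invariant factors (1).

Now H_k = ker ∂_k / im ∂_{k+1}, so:

  H_0: rank C_0 − rank ∂_1 = 10 − 9 = 1, and the invariant factors of ∂_1 are all 1, so H_0 ≅ Z.
  H_1: rank ker ∂_1 − rank ∂_2 = (23 − 9) − 13 = 1, and the invariant factors of ∂_2 are all 1, so H_1 ≅ Z.
  H_2: rank ker ∂_2 − rank ∂_3 = (14 − 13) − 1 = 0, and the invariant factors of ∂_3 are all 1, so H_2 ≅ 0.
  H_3: rank ker ∂_3 − rank ∂_4 = (1 − 1) − 0 = 0, and there is no ∂_4, so H_3 ≅ 0.

As a check, the Euler characteristic is 10 − 23 + 14 − 1 = 0, which agrees with 1 − 1 + 0 − 0 = 0.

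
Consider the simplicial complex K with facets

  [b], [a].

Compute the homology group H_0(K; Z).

Take the total order a < b on the vertex set. Then K (dimension 0) consists of the simplices:

  0-simplices (2): a, b

so the chain groups are C_0 ≅ Z^2.

Reading off H_k = ker ∂_k / im ∂_{k+1}:

  H_0: rank C_0 − rank ∂_1 = 2 − 0 = 2, and there is no ∂_1, so H_0 = Z^2.

H_0 = Z^2.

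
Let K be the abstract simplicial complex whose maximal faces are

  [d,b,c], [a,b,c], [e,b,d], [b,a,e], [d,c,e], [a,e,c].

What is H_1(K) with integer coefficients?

We work with the vertex ordering a < b < c < d < e. The simplices of K, each written with vertices in increasing order, are:

  0-simplices (5): a, b, c, d, e
  1-simplices (9): ab, ac, ae, bc, bd, be, cd, ce, de
  2-simplices (6): abc, abe, ace, bcd, bde, cde

giving chain groups C_0 ≅ Z^5, C_1 ≅ Z^9, C_2 ≅ Z^6.

The boundary map ∂_1: C_1 → C_0 is given by ∂[p,q] = [q] − [p]. For instance
  ∂ab = b − a.
The resulting 5×9 matrix has rank 4, and its Smith normal form has invariant factors (1,1,1,1).

The boundary map ∂_2: C_2 → C_1 sends each 2-simplex [p,q,r] to [q,r] − [p,r] + [p,q]. For instance
  ∂abe = be − ae + ab,
  ∂bcd = cd − bd + bc.
This gives a 9×6 integer matrix of rank 5; reducing to Smith normal form yields diagonal entries (1,1,1,1,1).

From H_k ≅ ker(∂_k) / im(∂_{k+1}) we obtain:

  H_1: rank ker ∂_1 − rank ∂_2 = (9 − 4) − 5 = 0, and the invariant factors of ∂_2 are all 1, so H_1 = 0.

H_1 = 0.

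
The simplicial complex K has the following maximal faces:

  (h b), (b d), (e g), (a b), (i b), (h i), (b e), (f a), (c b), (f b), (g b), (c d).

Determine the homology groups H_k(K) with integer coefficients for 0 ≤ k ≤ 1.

H_0 = Z,  H_1 = Z^4.

We work with the vertex ordering a < b < c < d < e < f < g < h < i. The simplices of K, each written with vertices in increasing order, are:

  0-simplices (9): a, b, c, d, e, f, g, h, i
  1-simplices (12): ab, af, bc, bd, be, bf, bg, bh, bi, cd, eg, hi

so the chain groups are C_0 ≅ Z^9, C_1 ≅ Z^12.

∂_1: C_1 → C_0 sends each edge [p,q] (with p < q) to q − p.
The resulting 9×12 matrix has rank 8, and its Smith normal form has invariant factors (1,1,1,1,1,1,1,1).

Computing H_k = (kernel of ∂_k) / (image of ∂_{k+1}):

  H_0: rank C_0 − rank ∂_1 = 9 − 8 = 1, and the invariant factors of ∂_1 are all 1, so H_0 ≅ Z.
  H_1: rank ker ∂_1 − rank ∂_2 = (12 − 8) − 0 = 4, and there is no ∂_2, so H_1 ≅ Z^4.

As a check, the Euler characteristic is 9 − 12 = -3, which agrees with 1 − 4 = -3.
(K is a triangulation of a wedge of 4 circles.)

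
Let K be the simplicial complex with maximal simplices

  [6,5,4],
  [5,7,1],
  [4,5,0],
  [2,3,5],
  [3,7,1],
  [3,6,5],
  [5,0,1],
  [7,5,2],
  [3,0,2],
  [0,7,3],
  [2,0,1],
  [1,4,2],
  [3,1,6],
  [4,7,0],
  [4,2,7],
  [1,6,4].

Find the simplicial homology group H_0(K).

Fix the vertex order 0 < 1 < 2 < 3 < 4 < 5 < 6 < 7 and write every simplex with vertices in increasing order. Then dim K = 2 and the simplices of K are:

  0-simplices (8): [0], [1], [2], [3], [4], [5], [6], [7]
  1-simplices (24): (24 of them)
  2-simplices (16): [0,1,2], [0,1,5], [0,2,3], [0,3,7], [0,4,5], [0,4,7], [1,2,4], [1,3,6], [1,3,7], [1,4,6], [1,5,7], [2,3,5], [2,4,7], [2,5,7], [3,5,6], [4,5,6]

giving chain groups C_0 ≅ Z^8, C_1 ≅ Z^24, C_2 ≅ Z^16.

The boundary map ∂_1: C_1 → C_0 sends each edge [p,q] (with p < q) to q − p.
The 8×24 boundary matrix has rank 7 and Smith normal form diag(1,1,1,1,1,1,1).

∂_2: C_2 → C_1 sends each 2-simplex [p,q,r] to [q,r] − [p,r] + [p,q]. For instance
  ∂[0,4,5] = [4,5] − [0,5] + [0,4],
  ∂[2,5,7] = [5,7] − [2,7] + [2,5].
The 24×16 boundary matrix has rank 15 and Smith normal form diag(1,1,1,1,1,1,1,1,1,1,1,1,1,1,1).

From H_k ≅ ker(∂_k) / im(∂_{k+1}) we obtain:

  H_0: rank C_0 − rank ∂_1 = 8 − 7 = 1, and the invariant factors of ∂_1 are all 1, so H_0 ≅ Z.

H_0 ≅ Z.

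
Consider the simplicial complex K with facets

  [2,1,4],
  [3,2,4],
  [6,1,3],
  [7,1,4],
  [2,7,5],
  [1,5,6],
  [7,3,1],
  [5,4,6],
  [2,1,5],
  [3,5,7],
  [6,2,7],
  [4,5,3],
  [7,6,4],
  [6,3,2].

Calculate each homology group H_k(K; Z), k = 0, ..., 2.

H_0 ≅ Z,  H_1 ≅ Z^2,  H_2 ≅ Z.

Order the vertices as 1 < 2 < 3 < 4 < 5 < 6 < 7. Listing each simplex with vertices in this order, K has dimension 2 with simplices:

  0-simplices (7): [1], [2], [3], [4], [5], [6], [7]
  1-simplices (21): [1,2], [1,3], [1,4], [1,5], [1,6], [1,7], [2,3], [2,4], [2,5], [2,6], [2,7], [3,4], [3,5], [3,6], [3,7], [4,5], [4,6], [4,7], [5,6], [5,7], [6,7]
  2-simplices (14): [1,2,4], [1,2,5], [1,3,6], [1,3,7], [1,4,7], [1,5,6], [2,3,4], [2,3,6], [2,5,7], [2,6,7], [3,4,5], [3,5,7], [4,5,6], [4,6,7]

Hence C_0 ≅ Z^7, C_1 ≅ Z^21, C_2 ≅ Z^14.

∂_1: C_1 → C_0 sends each edge [p,q] (with p < q) to q − p. For instance
  ∂[1,7] = [7] − [1].
As a 7×21 matrix over Z this has rank 6, with invariant factors (1,1,1,1,1,1).

The boundary map ∂_2: C_2 → C_1 acts by ∂[p,q,r] = [q,r] − [p,r] + [p,q]. For instance
  ∂[1,4,7] = [4,7] − [1,7] + [1,4],
  ∂[1,2,4] = [2,4] − [1,4] + [1,2].
As a 21×14 matrix over Z this has rank 13, with invariant factors (1,1,1,1,1,1,1,1,1,1,1,1,1).

Now H_k = ker ∂_k / im ∂_{k+1}, so:

  H_0: rank C_0 − rank ∂_1 = 7 − 6 = 1, and the invariant factors of ∂_1 are all 1, so H_0 = Z.
  H_1: rank ker ∂_1 − rank ∂_2 = (21 − 6) − 13 = 2, and the invariant factors of ∂_2 are all 1, so H_1 = Z^2.
  H_2: rank ker ∂_2 − rank ∂_3 = (14 − 13) − 0 = 1, and there is no ∂_3, so H_2 = Z.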